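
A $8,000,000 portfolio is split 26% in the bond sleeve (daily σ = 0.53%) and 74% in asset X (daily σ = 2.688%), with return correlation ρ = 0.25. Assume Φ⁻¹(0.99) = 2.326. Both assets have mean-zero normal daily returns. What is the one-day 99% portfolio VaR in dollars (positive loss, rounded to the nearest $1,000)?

$377,000

σ_p² = 0.26²·0.53² + 0.74²·2.688² + 2·0.25·0.26·0.74·0.53·2.688 = 4.1126 (%²).
σ_p = √4.1126 = 2.028%.
VaR = 2.326 × 2.028% = 4.717%; on $8,000,000 that is $377,360.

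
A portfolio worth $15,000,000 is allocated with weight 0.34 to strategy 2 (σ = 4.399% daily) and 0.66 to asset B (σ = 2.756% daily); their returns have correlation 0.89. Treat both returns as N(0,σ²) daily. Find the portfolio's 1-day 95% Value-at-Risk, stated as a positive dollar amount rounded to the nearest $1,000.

σ_p² = 0.34²·4.399² + 0.66²·2.756² + 2·0.89·0.34·0.66·4.399·2.756 = 10.3882 (%²).
σ_p = √10.3882 = 3.223%.
At 95%, z = 1.645.
VaR = 1.645 × 3.223% = 5.302%; on $15,000,000 that is $795,300.

$795,000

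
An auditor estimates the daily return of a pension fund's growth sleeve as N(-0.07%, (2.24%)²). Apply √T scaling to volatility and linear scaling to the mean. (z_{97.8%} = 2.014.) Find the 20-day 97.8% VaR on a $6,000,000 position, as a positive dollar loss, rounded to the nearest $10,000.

σ_{20d} = 2.24% × √20 = 10.018%; μ_{20d} = 20 × -0.07% = -1.400%.
VaR = −(-1.400%) + 2.014 × 10.018% = 21.576%.
On $6,000,000: 0.21576 × $6,000,000 = $1,294,560.

$1,290,000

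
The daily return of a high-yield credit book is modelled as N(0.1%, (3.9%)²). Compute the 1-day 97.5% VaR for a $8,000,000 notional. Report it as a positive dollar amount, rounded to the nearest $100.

$603,500

At 97.5% one-sided, z = 1.960.
VaR = −μ + z·σ = −(0.1%) + 1.960 × 3.9% = 7.544%.
On $8,000,000: 0.07544 × $8,000,000 = $603,520.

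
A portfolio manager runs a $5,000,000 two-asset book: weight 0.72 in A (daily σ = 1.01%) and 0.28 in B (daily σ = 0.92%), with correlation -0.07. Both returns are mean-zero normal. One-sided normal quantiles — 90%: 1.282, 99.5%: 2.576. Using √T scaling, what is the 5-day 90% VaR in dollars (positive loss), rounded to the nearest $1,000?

σ_p = √(0.72²·1.01² + 0.28²·0.92² + 2·-0.07·0.72·0.28·1.01·0.92) = 0.754%.
σ_{5d} = 0.754% × √5 = 1.686%.
VaR = 1.282 × 1.686% = 2.161%; on $5,000,000 that is $108,050.

$108,000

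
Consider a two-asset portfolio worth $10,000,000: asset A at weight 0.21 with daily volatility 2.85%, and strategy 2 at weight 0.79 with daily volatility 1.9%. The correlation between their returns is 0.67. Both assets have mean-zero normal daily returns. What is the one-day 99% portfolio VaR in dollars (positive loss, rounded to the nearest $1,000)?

$454,000

σ_p² = 0.21²·2.85² + 0.79²·1.9² + 2·0.67·0.21·0.79·2.85·1.9 = 3.8150 (%²).
σ_p = √3.8150 = 1.953%.
At 99%, z = 2.326.
VaR = 2.326 × 1.953% = 4.543%; on $10,000,000 that is $454,300.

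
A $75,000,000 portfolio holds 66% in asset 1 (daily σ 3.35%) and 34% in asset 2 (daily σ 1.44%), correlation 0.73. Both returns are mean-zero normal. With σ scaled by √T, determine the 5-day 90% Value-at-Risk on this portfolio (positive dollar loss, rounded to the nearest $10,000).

σ_p = √(0.66²·3.35² + 0.34²·1.44² + 2·0.73·0.66·0.34·3.35·1.44) = 2.590%.
σ_{5d} = 2.590% × √5 = 5.791%.
z(90%) = 1.282.
VaR = 1.282 × 5.791% = 7.424%; on $75,000,000 that is $5,568,000.

$5,570,000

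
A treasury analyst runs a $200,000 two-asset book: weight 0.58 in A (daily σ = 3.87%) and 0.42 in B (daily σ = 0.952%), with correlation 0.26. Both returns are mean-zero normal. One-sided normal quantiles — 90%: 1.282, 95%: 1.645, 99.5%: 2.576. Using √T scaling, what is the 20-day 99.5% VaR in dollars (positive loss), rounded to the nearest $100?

$54,800

σ_p = √(0.58²·3.87² + 0.42²·0.952² + 2·0.26·0.58·0.42·3.87·0.952) = 2.380%.
σ_{20d} = 2.380% × √20 = 10.644%.
VaR = 2.576 × 10.644% = 27.419%; on $200,000 that is $54,838.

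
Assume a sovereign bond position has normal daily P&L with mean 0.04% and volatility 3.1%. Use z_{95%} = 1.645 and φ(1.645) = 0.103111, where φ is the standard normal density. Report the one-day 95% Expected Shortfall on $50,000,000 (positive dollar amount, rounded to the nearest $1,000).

$3,176,000

Tail multiplier: φ(z)/(1−α) = 0.103111 / 0.05 = 2.062.
ES = −(0.04%) + 3.1% × 2.062 = 6.352%.
On $50,000,000: 0.06352 × $50,000,000 = $3,176,000.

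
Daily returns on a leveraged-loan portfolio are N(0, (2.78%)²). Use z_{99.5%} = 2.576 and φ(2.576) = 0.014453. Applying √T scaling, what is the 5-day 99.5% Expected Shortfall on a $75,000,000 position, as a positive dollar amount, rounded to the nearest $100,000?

$13,500,000

σ_{5d} = 2.78% × √5 = 6.216%.
ES multiplier = φ(z)/(1−α) = 0.014453/0.005 = 2.891.
ES = 6.216% × 2.891 = 17.970%; on $75,000,000: $13,477,500.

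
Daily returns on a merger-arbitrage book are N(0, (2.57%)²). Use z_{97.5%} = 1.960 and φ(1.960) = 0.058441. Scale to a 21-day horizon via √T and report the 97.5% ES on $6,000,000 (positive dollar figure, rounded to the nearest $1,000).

σ_{21d} = 2.57% × √21 = 11.777%.
ES multiplier = φ(z)/(1−α) = 0.058441/0.025 = 2.338.
ES = 11.777% × 2.338 = 27.535%; on $6,000,000: $1,652,100.

$1,652,000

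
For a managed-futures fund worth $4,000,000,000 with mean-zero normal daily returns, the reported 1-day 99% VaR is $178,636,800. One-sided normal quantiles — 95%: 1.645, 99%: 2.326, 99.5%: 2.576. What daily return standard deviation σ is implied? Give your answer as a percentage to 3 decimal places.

1.920%

VaR as a fraction: $178,636,800 / $4,000,000,000 = 4.466%.
σ = VaR / z = 4.466% / 2.326 = 1.920%.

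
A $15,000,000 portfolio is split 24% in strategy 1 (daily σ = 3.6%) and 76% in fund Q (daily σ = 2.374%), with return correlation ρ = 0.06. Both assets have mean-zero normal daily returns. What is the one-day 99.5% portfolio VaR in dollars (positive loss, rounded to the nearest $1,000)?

$791,000

σ_p² = 0.24²·3.6² + 0.76²·2.374² + 2·0.06·0.24·0.76·3.6·2.374 = 4.1888 (%²).
σ_p = √4.1888 = 2.047%.
At 99.5%, z = 2.576.
VaR = 2.576 × 2.047% = 5.273%; on $15,000,000 that is $790,950.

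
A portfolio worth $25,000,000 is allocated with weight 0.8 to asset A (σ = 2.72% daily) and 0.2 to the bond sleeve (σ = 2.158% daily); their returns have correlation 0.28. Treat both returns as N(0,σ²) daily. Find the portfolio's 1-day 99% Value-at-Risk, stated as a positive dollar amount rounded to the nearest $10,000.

σ_p² = 0.8²·2.72² + 0.2²·2.158² + 2·0.28·0.8·0.2·2.72·2.158 = 5.4472 (%²).
σ_p = √5.4472 = 2.334%.
At 99%, z = 2.326.
VaR = 2.326 × 2.334% = 5.429%; on $25,000,000 that is $1,357,250.

$1,360,000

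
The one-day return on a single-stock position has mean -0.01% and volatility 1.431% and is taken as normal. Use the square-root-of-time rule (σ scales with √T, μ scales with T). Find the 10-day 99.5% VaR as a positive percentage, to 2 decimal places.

At 99.5%, z = 2.576.
σ_{10d} = 1.431% × √10 = 4.525%; μ_{10d} = 10 × -0.01% = -0.100%.
VaR = −(-0.100%) + 2.576 × 4.525% = 11.756%.

11.76%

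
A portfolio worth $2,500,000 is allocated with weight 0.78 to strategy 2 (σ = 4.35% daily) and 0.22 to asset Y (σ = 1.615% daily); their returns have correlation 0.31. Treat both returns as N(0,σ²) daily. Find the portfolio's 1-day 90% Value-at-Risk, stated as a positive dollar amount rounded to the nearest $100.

$112,800

σ_p² = 0.78²·4.35² + 0.22²·1.615² + 2·0.31·0.78·0.22·4.35·1.615 = 12.3861 (%²).
σ_p = √12.3861 = 3.519%.
At 90%, z = 1.282.
VaR = 1.282 × 3.519% = 4.511%; on $2,500,000 that is $112,775.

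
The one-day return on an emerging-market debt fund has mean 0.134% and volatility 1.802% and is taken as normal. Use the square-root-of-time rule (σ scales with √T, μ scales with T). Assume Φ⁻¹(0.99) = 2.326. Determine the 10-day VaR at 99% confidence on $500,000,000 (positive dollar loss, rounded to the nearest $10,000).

$59,570,000

σ_{10d} = 1.802% × √10 = 5.698%; μ_{10d} = 10 × 0.134% = 1.340%.
VaR = −(1.340%) + 2.326 × 5.698% = 11.914%.
On $500,000,000: 0.11914 × $500,000,000 = $59,570,000.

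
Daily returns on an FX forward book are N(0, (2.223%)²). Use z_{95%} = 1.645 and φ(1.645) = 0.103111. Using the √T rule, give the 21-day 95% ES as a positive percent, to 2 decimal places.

σ_{21d} = 2.223% × √21 = 10.187%.
ES multiplier = φ(z)/(1−α) = 0.103111/0.05 = 2.062.
ES = 10.187% × 2.062 = 21.006%.

21.01%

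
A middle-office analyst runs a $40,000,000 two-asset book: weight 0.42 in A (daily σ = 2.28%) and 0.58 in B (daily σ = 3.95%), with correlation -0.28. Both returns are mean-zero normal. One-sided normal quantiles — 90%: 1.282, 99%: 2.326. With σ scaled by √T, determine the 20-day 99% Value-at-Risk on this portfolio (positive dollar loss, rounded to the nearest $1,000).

$9,245,000

σ_p = √(0.42²·2.28² + 0.58²·3.95² + 2·-0.28·0.42·0.58·2.28·3.95) = 2.222%.
σ_{20d} = 2.222% × √20 = 9.937%.
VaR = 2.326 × 9.937% = 23.113%; on $40,000,000 that is $9,245,200.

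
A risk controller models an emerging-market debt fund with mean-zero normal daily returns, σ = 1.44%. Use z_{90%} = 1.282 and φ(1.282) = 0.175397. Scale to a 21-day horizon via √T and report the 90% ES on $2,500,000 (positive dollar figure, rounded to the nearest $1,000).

σ_{21d} = 1.44% × √21 = 6.599%.
ES multiplier = φ(z)/(1−α) = 0.175397/0.1 = 1.754.
ES = 6.599% × 1.754 = 11.575%; on $2,500,000: $289,375.

$289,000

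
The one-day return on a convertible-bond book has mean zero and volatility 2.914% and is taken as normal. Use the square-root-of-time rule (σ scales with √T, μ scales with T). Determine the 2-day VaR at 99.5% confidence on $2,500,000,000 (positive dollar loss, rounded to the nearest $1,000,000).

At 99.5%, z = 2.576.
σ_{2d} = 2.914% × √2 = 4.121%.
VaR = 2.576 × 4.121% = 10.616%.
On $2,500,000,000: 0.10616 × $2,500,000,000 = $265,400,000.

$265,000,000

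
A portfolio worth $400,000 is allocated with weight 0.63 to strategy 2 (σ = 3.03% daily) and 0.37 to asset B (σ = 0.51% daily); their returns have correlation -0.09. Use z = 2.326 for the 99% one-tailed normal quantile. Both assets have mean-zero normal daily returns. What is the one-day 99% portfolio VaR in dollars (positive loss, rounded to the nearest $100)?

$17,700

σ_p² = 0.63²·3.03² + 0.37²·0.51² + 2·-0.09·0.63·0.37·3.03·0.51 = 3.6147 (%²).
σ_p = √3.6147 = 1.901%.
VaR = 2.326 × 1.901% = 4.422%; on $400,000 that is $17,688.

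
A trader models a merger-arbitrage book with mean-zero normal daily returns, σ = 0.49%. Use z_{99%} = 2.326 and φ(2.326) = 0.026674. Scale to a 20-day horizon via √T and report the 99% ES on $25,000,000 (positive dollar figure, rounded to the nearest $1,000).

$1,461,000

σ_{20d} = 0.49% × √20 = 2.191%.
ES multiplier = φ(z)/(1−α) = 0.026674/0.01 = 2.667.
ES = 2.191% × 2.667 = 5.843%; on $25,000,000: $1,460,750.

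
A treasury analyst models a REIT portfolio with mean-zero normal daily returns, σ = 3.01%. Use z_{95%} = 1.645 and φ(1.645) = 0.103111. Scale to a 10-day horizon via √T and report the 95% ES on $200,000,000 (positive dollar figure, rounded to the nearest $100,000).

σ_{10d} = 3.01% × √10 = 9.518%.
ES multiplier = φ(z)/(1−α) = 0.103111/0.05 = 2.062.
ES = 9.518% × 2.062 = 19.626%; on $200,000,000: $39,252,000.

$39,300,000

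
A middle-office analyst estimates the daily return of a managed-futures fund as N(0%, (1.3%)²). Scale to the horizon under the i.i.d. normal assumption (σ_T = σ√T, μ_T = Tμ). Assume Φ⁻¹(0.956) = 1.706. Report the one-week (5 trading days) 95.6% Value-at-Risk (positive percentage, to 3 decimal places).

σ_{5d} = 1.3% × √5 = 2.907%.
VaR = 1.706 × 2.907% = 4.959%.

4.959%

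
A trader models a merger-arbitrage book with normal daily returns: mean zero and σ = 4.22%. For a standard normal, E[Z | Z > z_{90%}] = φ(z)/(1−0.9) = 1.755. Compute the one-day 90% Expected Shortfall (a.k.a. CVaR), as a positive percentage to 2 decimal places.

7.41%

ES = 4.22% × 1.755 = 7.406%.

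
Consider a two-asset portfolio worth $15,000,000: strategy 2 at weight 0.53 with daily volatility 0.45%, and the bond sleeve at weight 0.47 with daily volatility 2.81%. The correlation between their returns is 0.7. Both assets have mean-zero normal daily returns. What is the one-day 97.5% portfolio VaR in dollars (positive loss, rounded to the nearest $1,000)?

$440,000

σ_p² = 0.53²·0.45² + 0.47²·2.81² + 2·0.7·0.53·0.47·0.45·2.81 = 2.2421 (%²).
σ_p = √2.2421 = 1.497%.
At 97.5%, z = 1.960.
VaR = 1.960 × 1.497% = 2.934%; on $15,000,000 that is $440,100.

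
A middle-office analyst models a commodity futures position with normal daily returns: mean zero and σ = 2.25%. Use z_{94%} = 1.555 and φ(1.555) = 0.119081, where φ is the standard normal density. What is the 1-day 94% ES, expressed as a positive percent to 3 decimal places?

4.466%

Tail multiplier: φ(z)/(1−α) = 0.119081 / 0.06 = 1.985.
ES = 2.25% × 1.985 = 4.466%.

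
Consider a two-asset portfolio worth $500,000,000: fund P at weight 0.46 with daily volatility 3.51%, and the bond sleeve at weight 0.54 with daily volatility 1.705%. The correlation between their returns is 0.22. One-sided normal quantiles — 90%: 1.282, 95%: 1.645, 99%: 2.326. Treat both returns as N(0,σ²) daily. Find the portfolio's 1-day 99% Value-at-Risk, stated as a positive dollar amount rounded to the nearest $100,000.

$23,600,000

σ_p² = 0.46²·3.51² + 0.54²·1.705² + 2·0.22·0.46·0.54·3.51·1.705 = 4.1087 (%²).
σ_p = √4.1087 = 2.027%.
VaR = 2.326 × 2.027% = 4.715%; on $500,000,000 that is $23,575,000.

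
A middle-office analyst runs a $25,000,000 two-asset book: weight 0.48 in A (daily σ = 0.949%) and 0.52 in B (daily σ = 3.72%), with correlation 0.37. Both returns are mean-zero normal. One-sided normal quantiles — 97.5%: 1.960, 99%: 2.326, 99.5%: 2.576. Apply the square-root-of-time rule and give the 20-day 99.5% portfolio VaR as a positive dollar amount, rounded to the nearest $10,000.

σ_p = √(0.48²·0.949² + 0.52²·3.72² + 2·0.37·0.48·0.52·0.949·3.72) = 2.145%.
σ_{20d} = 2.145% × √20 = 9.593%.
VaR = 2.576 × 9.593% = 24.712%; on $25,000,000 that is $6,178,000.

$6,180,000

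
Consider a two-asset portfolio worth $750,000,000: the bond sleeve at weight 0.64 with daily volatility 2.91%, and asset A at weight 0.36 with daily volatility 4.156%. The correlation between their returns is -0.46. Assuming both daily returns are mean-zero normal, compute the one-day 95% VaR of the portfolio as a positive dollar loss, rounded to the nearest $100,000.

σ_p² = 0.64²·2.91² + 0.36²·4.156² + 2·-0.46·0.64·0.36·2.91·4.156 = 3.1435 (%²).
σ_p = √3.1435 = 1.773%.
At 95%, z = 1.645.
VaR = 1.645 × 1.773% = 2.917%; on $750,000,000 that is $21,877,500.

$21,900,000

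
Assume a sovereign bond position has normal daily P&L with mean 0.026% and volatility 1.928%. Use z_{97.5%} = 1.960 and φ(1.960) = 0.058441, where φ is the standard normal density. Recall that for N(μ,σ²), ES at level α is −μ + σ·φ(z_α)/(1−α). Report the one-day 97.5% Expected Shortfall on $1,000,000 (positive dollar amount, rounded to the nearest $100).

Tail multiplier: φ(z)/(1−α) = 0.058441 / 0.025 = 2.338.
ES = −(0.026%) + 1.928% × 2.338 = 4.482%.
On $1,000,000: 0.04482 × $1,000,000 = $44,820.

$44,800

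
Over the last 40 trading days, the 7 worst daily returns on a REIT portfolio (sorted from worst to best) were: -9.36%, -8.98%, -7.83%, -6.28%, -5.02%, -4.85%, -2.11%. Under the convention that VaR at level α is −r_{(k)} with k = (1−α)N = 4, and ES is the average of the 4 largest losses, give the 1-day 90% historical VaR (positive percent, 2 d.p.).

k = 4; the 4th lowest return is -6.28%, so VaR = 6.28%.

6.28%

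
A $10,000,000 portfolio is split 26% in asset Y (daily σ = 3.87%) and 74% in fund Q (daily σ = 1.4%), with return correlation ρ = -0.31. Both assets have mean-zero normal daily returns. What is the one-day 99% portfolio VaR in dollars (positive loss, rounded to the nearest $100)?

σ_p² = 0.26²·3.87² + 0.74²·1.4² + 2·-0.31·0.26·0.74·3.87·1.4 = 1.4394 (%²).
σ_p = √1.4394 = 1.200%.
At 99%, z = 2.326.
VaR = 2.326 × 1.200% = 2.791%; on $10,000,000 that is $279,100.

$279,100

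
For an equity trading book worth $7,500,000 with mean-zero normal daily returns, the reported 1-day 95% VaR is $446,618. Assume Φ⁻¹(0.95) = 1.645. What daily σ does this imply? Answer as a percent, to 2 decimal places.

3.62%

VaR as a fraction: $446,618 / $7,500,000 = 5.955%.
σ = VaR / z = 5.955% / 1.645 = 3.620%.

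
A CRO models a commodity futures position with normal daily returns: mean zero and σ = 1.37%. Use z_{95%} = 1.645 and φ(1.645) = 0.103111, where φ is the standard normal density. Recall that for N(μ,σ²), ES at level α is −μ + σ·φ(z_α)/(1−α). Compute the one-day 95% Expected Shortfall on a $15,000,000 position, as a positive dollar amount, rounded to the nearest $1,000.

$424,000

Tail multiplier: φ(z)/(1−α) = 0.103111 / 0.05 = 2.062.
ES = 1.37% × 2.062 = 2.825%.
On $15,000,000: 0.02825 × $15,000,000 = $423,750.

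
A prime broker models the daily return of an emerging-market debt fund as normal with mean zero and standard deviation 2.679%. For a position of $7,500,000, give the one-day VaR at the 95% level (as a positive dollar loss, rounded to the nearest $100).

$330,500

At 95% one-sided, z = 1.645.
VaR = z·σ = 1.645 × 2.679% = 4.407%.
On $7,500,000: 0.04407 × $7,500,000 = $330,525.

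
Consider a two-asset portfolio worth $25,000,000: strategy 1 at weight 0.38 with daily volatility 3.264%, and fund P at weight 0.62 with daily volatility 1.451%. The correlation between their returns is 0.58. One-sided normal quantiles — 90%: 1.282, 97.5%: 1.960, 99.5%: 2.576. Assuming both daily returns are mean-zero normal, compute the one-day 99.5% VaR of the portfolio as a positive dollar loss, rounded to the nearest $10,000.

σ_p² = 0.38²·3.264² + 0.62²·1.451² + 2·0.58·0.38·0.62·3.264·1.451 = 3.6421 (%²).
σ_p = √3.6421 = 1.908%.
VaR = 2.576 × 1.908% = 4.915%; on $25,000,000 that is $1,228,750.

$1,230,000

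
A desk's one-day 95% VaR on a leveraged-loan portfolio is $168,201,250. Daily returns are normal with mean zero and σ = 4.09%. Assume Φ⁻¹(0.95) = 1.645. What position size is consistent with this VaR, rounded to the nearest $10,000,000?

VaR as a fraction of value: z·σ = 1.645 × 4.09% = 6.72805%.
Position = $168,201,250 / 0.0672805 = $2,500,000,000.

$2,500,000,000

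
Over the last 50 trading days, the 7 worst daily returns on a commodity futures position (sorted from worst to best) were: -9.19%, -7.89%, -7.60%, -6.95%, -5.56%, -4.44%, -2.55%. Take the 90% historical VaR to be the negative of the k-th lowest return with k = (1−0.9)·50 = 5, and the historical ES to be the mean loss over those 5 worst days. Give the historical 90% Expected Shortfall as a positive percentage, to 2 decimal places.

7.44%

The 5 worst returns sum to -37.19%.
ES = −(-37.19%) / 5 = 7.438% ≈ 7.44%.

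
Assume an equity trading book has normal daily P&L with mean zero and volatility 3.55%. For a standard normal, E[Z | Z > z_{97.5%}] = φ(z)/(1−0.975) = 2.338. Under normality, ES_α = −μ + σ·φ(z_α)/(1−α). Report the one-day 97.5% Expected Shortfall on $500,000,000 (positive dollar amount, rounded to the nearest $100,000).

ES = 3.55% × 2.338 = 8.300%.
On $500,000,000: 0.08300 × $500,000,000 = $41,500,000.

$41,500,000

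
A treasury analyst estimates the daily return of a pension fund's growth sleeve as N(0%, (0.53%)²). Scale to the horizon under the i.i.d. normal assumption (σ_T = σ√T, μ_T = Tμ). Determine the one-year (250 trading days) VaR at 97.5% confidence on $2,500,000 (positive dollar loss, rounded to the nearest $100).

At 97.5%, z = 1.960.
σ_{250d} = 0.53% × √250 = 8.380%.
VaR = 1.960 × 8.380% = 16.425%.
On $2,500,000: 0.16425 × $2,500,000 = $410,625.

$410,600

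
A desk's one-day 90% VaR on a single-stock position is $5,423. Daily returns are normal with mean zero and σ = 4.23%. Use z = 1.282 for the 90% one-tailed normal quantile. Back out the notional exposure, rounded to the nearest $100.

$100,000

VaR as a fraction of value: z·σ = 1.282 × 4.23% = 5.42286%.
Position = $5,423 / 0.0542286 = $100,003.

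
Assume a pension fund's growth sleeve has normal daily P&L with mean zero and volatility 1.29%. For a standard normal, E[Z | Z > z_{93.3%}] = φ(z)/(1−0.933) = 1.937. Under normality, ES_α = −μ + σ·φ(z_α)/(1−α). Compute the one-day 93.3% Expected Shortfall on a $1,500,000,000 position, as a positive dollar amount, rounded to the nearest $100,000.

ES = 1.29% × 1.937 = 2.499%.
On $1,500,000,000: 0.02499 × $1,500,000,000 = $37,485,000.

$37,500,000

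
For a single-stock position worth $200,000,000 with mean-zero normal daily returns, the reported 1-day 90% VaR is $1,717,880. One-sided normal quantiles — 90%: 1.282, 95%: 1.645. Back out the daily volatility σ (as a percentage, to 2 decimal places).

0.67%

VaR as a fraction: $1,717,880 / $200,000,000 = 0.859%.
σ = VaR / z = 0.859% / 1.282 = 0.670%.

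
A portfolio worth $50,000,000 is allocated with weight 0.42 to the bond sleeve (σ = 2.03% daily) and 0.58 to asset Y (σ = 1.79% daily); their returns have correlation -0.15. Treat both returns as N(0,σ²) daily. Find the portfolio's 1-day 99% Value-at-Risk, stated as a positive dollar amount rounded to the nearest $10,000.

$1,440,000

σ_p² = 0.42²·2.03² + 0.58²·1.79² + 2·-0.15·0.42·0.58·2.03·1.79 = 1.5392 (%²).
σ_p = √1.5392 = 1.241%.
At 99%, z = 2.326.
VaR = 2.326 × 1.241% = 2.887%; on $50,000,000 that is $1,443,500.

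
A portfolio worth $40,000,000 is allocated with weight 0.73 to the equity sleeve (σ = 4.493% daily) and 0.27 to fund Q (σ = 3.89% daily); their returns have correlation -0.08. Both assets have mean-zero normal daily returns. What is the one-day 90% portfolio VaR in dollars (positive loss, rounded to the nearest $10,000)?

$1,720,000

σ_p² = 0.73²·4.493² + 0.27²·3.89² + 2·-0.08·0.73·0.27·4.493·3.89 = 11.3096 (%²).
σ_p = √11.3096 = 3.363%.
At 90%, z = 1.282.
VaR = 1.282 × 3.363% = 4.311%; on $40,000,000 that is $1,724,400.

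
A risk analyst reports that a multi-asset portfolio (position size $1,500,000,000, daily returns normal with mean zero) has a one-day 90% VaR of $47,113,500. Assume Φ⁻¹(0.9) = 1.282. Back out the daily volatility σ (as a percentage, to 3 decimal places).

VaR as a fraction: $47,113,500 / $1,500,000,000 = 3.141%.
σ = VaR / z = 3.141% / 1.282 = 2.450%.

2.450%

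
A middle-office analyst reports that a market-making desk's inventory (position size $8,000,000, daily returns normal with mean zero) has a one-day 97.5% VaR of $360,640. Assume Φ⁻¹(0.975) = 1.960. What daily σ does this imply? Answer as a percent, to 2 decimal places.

2.30%

VaR as a fraction: $360,640 / $8,000,000 = 4.508%.
σ = VaR / z = 4.508% / 1.960 = 2.300%.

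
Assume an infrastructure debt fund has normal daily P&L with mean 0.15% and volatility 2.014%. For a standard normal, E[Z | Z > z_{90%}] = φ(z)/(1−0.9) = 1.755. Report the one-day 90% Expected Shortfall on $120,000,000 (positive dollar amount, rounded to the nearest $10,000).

$4,060,000

ES = −(0.15%) + 2.014% × 1.755 = 3.385%.
On $120,000,000: 0.03385 × $120,000,000 = $4,062,000.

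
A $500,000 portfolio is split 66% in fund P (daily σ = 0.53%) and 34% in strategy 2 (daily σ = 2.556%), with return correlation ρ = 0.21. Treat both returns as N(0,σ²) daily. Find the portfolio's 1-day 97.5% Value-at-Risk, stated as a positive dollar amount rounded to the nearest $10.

σ_p² = 0.66²·0.53² + 0.34²·2.556² + 2·0.21·0.66·0.34·0.53·2.556 = 1.0053 (%²).
σ_p = √1.0053 = 1.003%.
At 97.5%, z = 1.960.
VaR = 1.960 × 1.003% = 1.966%; on $500,000 that is $9,830.

$9,830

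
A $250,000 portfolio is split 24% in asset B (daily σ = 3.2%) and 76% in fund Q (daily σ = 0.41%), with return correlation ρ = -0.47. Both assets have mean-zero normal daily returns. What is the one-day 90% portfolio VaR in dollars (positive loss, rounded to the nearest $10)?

σ_p² = 0.24²·3.2² + 0.76²·0.41² + 2·-0.47·0.24·0.76·3.2·0.41 = 0.4620 (%²).
σ_p = √0.4620 = 0.680%.
At 90%, z = 1.282.
VaR = 1.282 × 0.680% = 0.872%; on $250,000 that is $2,180.

$2,180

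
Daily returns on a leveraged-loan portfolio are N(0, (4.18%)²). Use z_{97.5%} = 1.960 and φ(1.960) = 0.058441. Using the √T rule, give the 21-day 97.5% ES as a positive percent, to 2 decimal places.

σ_{21d} = 4.18% × √21 = 19.155%.
ES multiplier = φ(z)/(1−α) = 0.058441/0.025 = 2.338.
ES = 19.155% × 2.338 = 44.784%.

44.78%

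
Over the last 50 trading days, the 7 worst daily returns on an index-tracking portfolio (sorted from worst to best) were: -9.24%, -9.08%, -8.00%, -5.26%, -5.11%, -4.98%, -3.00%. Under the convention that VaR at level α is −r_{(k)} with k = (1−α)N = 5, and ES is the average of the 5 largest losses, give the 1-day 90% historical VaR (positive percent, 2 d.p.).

5.11%

k = 5; the 5th lowest return is -5.11%, so VaR = 5.11%.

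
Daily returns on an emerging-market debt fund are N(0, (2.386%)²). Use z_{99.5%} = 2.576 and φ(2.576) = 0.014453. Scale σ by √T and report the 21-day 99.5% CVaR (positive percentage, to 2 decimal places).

σ_{21d} = 2.386% × √21 = 10.934%.
ES multiplier = φ(z)/(1−α) = 0.014453/0.005 = 2.891.
ES = 10.934% × 2.891 = 31.610%.

31.61%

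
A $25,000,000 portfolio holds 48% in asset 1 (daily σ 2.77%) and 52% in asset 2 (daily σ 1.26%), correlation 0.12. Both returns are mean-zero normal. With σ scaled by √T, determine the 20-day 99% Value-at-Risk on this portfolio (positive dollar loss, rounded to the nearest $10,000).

$4,030,000

σ_p = √(0.48²·2.77² + 0.52²·1.26² + 2·0.12·0.48·0.52·2.77·1.26) = 1.551%.
σ_{20d} = 1.551% × √20 = 6.936%.
z(99%) = 2.326.
VaR = 2.326 × 6.936% = 16.133%; on $25,000,000 that is $4,033,250.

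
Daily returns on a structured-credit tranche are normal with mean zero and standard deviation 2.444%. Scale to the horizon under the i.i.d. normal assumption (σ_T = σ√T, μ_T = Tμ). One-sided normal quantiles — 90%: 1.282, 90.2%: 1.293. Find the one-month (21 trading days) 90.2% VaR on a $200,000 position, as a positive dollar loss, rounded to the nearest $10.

$28,960

σ_{21d} = 2.444% × √21 = 11.200%.
VaR = 1.293 × 11.200% = 14.482%.
On $200,000: 0.14482 × $200,000 = $28,964.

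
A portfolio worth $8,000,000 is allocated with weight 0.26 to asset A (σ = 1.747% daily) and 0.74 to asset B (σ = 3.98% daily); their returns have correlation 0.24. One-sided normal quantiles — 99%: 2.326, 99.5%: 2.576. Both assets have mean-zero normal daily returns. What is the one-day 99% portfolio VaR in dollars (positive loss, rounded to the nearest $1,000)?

$574,000

σ_p² = 0.26²·1.747² + 0.74²·3.98² + 2·0.24·0.26·0.74·1.747·3.98 = 9.5226 (%²).
σ_p = √9.5226 = 3.086%.
VaR = 2.326 × 3.086% = 7.178%; on $8,000,000 that is $574,240.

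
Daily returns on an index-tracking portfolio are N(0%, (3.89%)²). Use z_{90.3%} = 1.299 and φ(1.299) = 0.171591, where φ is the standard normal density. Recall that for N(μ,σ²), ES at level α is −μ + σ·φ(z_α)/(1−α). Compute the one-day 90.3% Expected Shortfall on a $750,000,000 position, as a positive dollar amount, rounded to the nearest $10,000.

$51,610,000

Tail multiplier: φ(z)/(1−α) = 0.171591 / 0.097 = 1.769.
ES = 3.89% × 1.769 = 6.881%.
On $750,000,000: 0.06881 × $750,000,000 = $51,607,500.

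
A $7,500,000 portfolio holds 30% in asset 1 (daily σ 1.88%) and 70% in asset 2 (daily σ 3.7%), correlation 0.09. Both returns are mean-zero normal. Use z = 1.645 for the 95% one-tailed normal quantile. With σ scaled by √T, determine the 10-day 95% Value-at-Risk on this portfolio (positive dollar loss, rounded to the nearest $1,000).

$1,053,000

σ_p = √(0.3²·1.88² + 0.7²·3.7² + 2·0.09·0.3·0.7·1.88·3.7) = 2.700%.
σ_{10d} = 2.700% × √10 = 8.538%.
VaR = 1.645 × 8.538% = 14.045%; on $7,500,000 that is $1,053,375.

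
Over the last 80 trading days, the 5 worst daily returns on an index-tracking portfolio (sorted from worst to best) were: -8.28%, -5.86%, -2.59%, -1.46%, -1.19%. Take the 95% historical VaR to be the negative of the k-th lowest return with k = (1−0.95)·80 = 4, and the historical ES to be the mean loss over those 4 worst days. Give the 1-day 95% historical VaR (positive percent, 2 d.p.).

k = 4; the 4th lowest return is -1.46%, so VaR = 1.46%.

1.46%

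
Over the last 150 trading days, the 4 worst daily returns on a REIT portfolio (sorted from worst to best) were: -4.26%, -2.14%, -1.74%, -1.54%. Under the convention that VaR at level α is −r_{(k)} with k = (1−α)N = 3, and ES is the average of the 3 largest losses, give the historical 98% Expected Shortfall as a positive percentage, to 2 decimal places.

2.71%

The 3 worst returns sum to -8.14%.
ES = −(-8.14%) / 3 = 2.7133…% ≈ 2.71%.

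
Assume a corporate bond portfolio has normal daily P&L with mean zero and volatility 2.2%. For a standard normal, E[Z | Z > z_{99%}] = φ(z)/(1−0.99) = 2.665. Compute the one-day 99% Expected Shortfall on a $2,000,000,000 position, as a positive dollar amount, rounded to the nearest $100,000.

$117,300,000

ES = 2.2% × 2.665 = 5.863%.
On $2,000,000,000: 0.05863 × $2,000,000,000 = $117,260,000.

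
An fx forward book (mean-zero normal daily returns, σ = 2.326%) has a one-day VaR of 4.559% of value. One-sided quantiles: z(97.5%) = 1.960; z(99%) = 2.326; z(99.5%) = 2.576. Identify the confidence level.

Implied z = VaR/σ = 4.559 / 2.326 = 1.960.
This matches z(97.5%) = 1.960.

97.5%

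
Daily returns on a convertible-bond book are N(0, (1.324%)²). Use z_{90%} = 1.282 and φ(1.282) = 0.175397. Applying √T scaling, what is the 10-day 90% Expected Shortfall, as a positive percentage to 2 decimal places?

7.34%

σ_{10d} = 1.324% × √10 = 4.187%.
ES multiplier = φ(z)/(1−α) = 0.175397/0.1 = 1.754.
ES = 4.187% × 1.754 = 7.344%.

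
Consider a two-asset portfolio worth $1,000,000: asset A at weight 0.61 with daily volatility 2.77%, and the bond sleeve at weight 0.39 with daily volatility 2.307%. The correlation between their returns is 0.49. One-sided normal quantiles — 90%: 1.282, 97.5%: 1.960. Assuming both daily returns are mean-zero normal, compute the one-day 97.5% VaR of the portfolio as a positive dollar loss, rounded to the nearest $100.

σ_p² = 0.61²·2.77² + 0.39²·2.307² + 2·0.49·0.61·0.39·2.77·2.307 = 5.1545 (%²).
σ_p = √5.1545 = 2.270%.
VaR = 1.960 × 2.270% = 4.449%; on $1,000,000 that is $44,490.

$44,500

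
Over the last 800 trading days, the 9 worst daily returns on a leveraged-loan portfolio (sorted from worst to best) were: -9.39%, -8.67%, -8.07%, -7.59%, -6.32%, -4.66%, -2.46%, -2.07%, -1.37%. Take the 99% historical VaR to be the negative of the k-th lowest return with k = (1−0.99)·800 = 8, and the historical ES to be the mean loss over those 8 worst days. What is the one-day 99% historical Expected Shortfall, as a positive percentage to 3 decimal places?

6.154%

The 8 worst returns sum to -49.23%.
ES = −(-49.23%) / 8 = 6.15375% ≈ 6.154%.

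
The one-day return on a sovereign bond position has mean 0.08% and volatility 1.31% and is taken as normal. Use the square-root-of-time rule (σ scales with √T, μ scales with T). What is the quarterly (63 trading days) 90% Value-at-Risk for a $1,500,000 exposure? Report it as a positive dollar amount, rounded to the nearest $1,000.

At 90%, z = 1.282.
σ_{63d} = 1.31% × √63 = 10.398%; μ_{63d} = 63 × 0.08% = 5.040%.
VaR = −(5.040%) + 1.282 × 10.398% = 8.290%.
On $1,500,000: 0.08290 × $1,500,000 = $124,350.

$124,000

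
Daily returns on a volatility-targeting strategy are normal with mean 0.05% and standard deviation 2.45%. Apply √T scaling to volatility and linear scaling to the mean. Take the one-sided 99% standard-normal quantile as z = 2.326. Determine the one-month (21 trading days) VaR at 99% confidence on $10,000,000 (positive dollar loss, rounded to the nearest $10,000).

σ_{21d} = 2.45% × √21 = 11.227%; μ_{21d} = 21 × 0.05% = 1.050%.
VaR = −(1.050%) + 2.326 × 11.227% = 25.064%.
On $10,000,000: 0.25064 × $10,000,000 = $2,506,400.

$2,510,000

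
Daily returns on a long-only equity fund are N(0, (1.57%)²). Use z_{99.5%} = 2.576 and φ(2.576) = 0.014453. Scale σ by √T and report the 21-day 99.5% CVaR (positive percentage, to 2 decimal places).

σ_{21d} = 1.57% × √21 = 7.195%.
ES multiplier = φ(z)/(1−α) = 0.014453/0.005 = 2.891.
ES = 7.195% × 2.891 = 20.801%.

20.80%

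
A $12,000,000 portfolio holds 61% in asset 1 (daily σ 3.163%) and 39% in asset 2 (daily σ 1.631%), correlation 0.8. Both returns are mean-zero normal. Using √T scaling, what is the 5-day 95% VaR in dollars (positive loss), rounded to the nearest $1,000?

σ_p = √(0.61²·3.163² + 0.39²·1.631² + 2·0.8·0.61·0.39·3.163·1.631) = 2.468%.
σ_{5d} = 2.468% × √5 = 5.519%.
z(95%) = 1.645.
VaR = 1.645 × 5.519% = 9.079%; on $12,000,000 that is $1,089,480.

$1,089,000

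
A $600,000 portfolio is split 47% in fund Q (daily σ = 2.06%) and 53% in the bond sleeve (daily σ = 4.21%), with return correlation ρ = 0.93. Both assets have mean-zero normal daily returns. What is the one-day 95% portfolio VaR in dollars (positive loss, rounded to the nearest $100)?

$31,100

σ_p² = 0.47²·2.06² + 0.53²·4.21² + 2·0.93·0.47·0.53·2.06·4.21 = 9.9344 (%²).
σ_p = √9.9344 = 3.152%.
At 95%, z = 1.645.
VaR = 1.645 × 3.152% = 5.185%; on $600,000 that is $31,110.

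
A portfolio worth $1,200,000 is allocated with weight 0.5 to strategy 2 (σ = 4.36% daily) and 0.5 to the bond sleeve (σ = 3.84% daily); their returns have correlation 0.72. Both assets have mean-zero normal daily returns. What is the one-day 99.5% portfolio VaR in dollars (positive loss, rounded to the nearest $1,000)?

σ_p² = 0.5²·4.36² + 0.5²·3.84² + 2·0.72·0.5·0.5·4.36·3.84 = 14.4661 (%²).
σ_p = √14.4661 = 3.803%.
At 99.5%, z = 2.576.
VaR = 2.576 × 3.803% = 9.797%; on $1,200,000 that is $117,564.

$118,000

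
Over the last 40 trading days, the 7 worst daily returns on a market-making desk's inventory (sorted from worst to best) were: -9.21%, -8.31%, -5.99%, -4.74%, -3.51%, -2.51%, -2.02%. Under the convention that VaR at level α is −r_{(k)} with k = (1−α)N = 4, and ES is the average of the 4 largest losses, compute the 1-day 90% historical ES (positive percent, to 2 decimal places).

7.06%

The 4 worst returns sum to -28.25%.
ES = −(-28.25%) / 4 = 7.0625% ≈ 7.06%.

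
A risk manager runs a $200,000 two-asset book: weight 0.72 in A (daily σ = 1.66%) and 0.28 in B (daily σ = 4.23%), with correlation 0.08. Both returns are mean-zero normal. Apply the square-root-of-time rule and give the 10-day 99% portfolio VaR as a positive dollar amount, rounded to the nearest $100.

$25,700

σ_p = √(0.72²·1.66² + 0.28²·4.23² + 2·0.08·0.72·0.28·1.66·4.23) = 1.749%.
σ_{10d} = 1.749% × √10 = 5.531%.
z(99%) = 2.326.
VaR = 2.326 × 5.531% = 12.865%; on $200,000 that is $25,730.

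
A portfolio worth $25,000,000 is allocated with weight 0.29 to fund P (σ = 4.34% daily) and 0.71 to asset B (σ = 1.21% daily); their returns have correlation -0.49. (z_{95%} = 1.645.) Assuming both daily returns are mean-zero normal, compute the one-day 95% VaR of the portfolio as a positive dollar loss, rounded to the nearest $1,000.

σ_p² = 0.29²·4.34² + 0.71²·1.21² + 2·-0.49·0.29·0.71·4.34·1.21 = 1.2625 (%²).
σ_p = √1.2625 = 1.124%.
VaR = 1.645 × 1.124% = 1.849%; on $25,000,000 that is $462,250.

$462,000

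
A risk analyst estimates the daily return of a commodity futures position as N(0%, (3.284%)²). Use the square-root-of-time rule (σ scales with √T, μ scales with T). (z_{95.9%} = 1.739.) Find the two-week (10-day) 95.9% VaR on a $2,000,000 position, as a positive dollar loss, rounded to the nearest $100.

σ_{10d} = 3.284% × √10 = 10.385%.
VaR = 1.739 × 10.385% = 18.060%.
On $2,000,000: 0.18060 × $2,000,000 = $361,200.

$361,200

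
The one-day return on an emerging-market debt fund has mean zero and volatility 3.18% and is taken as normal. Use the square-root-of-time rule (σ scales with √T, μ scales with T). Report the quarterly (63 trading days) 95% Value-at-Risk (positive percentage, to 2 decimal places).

41.52%

At 95%, z = 1.645.
σ_{63d} = 3.18% × √63 = 25.240%.
VaR = 1.645 × 25.240% = 41.520%.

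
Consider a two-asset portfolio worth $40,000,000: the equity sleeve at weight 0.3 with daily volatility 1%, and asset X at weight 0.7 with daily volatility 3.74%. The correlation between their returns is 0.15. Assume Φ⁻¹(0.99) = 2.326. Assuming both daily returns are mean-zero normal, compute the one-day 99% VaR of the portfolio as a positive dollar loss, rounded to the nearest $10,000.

$2,490,000

σ_p² = 0.3²·1² + 0.7²·3.74² + 2·0.15·0.3·0.7·1·3.74 = 7.1795 (%²).
σ_p = √7.1795 = 2.679%.
VaR = 2.326 × 2.679% = 6.231%; on $40,000,000 that is $2,492,400.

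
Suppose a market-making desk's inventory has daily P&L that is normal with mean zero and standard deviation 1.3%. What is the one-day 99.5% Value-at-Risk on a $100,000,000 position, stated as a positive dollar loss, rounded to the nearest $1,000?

At 99.5% one-sided, z = 2.576.
VaR = z·σ = 2.576 × 1.3% = 3.349%.
On $100,000,000: 0.03349 × $100,000,000 = $3,349,000.

$3,349,000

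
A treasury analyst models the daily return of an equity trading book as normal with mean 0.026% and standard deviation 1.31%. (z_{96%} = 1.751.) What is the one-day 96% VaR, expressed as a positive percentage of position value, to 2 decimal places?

2.27%

VaR = −μ + z·σ = −(0.026%) + 1.751 × 1.31% = 2.268%.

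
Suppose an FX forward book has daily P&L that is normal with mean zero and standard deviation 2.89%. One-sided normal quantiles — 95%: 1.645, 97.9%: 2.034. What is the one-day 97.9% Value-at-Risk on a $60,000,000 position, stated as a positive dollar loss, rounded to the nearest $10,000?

$3,530,000

VaR = z·σ = 2.034 × 2.89% = 5.878%.
On $60,000,000: 0.05878 × $60,000,000 = $3,526,800.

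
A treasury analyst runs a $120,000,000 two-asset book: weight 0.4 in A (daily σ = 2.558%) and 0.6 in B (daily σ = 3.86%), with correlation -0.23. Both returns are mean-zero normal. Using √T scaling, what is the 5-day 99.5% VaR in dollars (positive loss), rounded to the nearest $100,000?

σ_p = √(0.4²·2.558² + 0.6²·3.86² + 2·-0.23·0.4·0.6·2.558·3.86) = 2.307%.
σ_{5d} = 2.307% × √5 = 5.159%.
z(99.5%) = 2.576.
VaR = 2.576 × 5.159% = 13.290%; on $120,000,000 that is $15,948,000.

$15,900,000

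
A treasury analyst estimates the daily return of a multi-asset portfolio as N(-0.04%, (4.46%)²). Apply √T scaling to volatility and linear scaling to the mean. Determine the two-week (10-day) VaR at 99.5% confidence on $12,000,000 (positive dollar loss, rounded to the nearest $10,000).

At 99.5%, z = 2.576.
σ_{10d} = 4.46% × √10 = 14.104%; μ_{10d} = 10 × -0.04% = -0.400%.
VaR = −(-0.400%) + 2.576 × 14.104% = 36.732%.
On $12,000,000: 0.36732 × $12,000,000 = $4,407,840.

$4,410,000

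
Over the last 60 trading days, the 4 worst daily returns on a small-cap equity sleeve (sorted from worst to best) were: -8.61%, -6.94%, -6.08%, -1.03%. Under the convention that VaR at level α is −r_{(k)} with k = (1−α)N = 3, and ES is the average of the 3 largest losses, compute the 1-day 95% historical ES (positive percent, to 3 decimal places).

The 3 worst returns sum to -21.63%.
ES = −(-21.63%) / 3 = 7.21% ≈ 7.210%.

7.210%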